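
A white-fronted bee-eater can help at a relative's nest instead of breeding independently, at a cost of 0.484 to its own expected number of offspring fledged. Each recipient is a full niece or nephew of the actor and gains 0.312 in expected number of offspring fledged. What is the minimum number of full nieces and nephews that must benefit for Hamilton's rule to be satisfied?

r to a full niece or nephew = 1/4 (full aunt/uncle↔niece/nephew: two paths of length 3 through the shared grandparent pair: r = 2·(1/2)^3 = 1/4).
Hamilton's rule: n·r·B > C  ⇒  n > C/(r·B) = 0.484/(0.25·0.312) = 6.205.
The smallest integer exceeding 6.205 is 7.

7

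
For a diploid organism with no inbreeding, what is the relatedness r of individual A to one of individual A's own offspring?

Each parent–offspring link contributes a factor of 1/2, and independent paths through distinct common ancestors add.
One parent–offspring link: r = (1/2)^1 = 1/2.

0.5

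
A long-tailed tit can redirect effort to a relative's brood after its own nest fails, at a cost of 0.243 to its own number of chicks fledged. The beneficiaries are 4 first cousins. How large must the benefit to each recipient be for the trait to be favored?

r to a first cousin = 1/8 (first cousins share one grandparent pair — two paths of length 4: r = 2·(1/2)^4 = 1/8).
Hamilton's rule with n recipients of equal r: n·r·B > C, so B > C/(n·r) = 0.243/(4·0.125) = 0.486.

0.486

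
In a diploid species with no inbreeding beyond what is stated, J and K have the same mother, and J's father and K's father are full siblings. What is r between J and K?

Independent pedigree routes through distinct common ancestors add.
J and K are related in two ways: half-sibs through their shared mother (r = 1/4) and first cousins through their fathers (r = 1/8).
r = 1/4 + 1/8 = 3/8 = 0.375.

0.375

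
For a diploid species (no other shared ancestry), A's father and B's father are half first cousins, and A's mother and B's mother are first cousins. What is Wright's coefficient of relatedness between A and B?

Wright's path rule: contributions from independent ancestry routes add.
A and B are related in two ways: half second cousins through their fathers (r = 1/64) and second cousins through their mothers (r = 1/32).
r = 1/64 + 1/32 = 3/64 = 0.046875.

0.046875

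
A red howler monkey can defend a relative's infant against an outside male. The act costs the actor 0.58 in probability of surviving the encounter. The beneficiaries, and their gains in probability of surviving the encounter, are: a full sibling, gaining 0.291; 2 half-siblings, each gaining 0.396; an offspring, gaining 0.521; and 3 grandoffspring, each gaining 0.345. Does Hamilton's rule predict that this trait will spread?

Hamilton's rule: the trait is favored when the sum of r·B over every recipient exceeds the actor's cost C.
r to a full sibling = 0.5 (full sibs share both parents — two paths of length 2: r = 2·(1/2)^2 = 1/2).
r to a half-sibling = 1/4 (half-sibs share one parent — one path of length 2: r = (1/2)^2 = 1/4).
r to an offspring = 0.5 (one parent–offspring link: r = (1/2)^1 = 1/2).
r to a grandoffspring = 0.25 (two parent–offspring links: r = (1/2)^2 = 1/4).
Summing one r·B term per recipient: 1·0.5·0.291 + 2·0.25·0.396 + 1·0.5·0.521 + 3·0.25·0.345 = 0.86275.
0.86275 > 0.58: the indirect benefit exceeds the cost.

Yes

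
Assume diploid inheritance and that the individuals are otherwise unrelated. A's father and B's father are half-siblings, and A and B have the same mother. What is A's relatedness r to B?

0.3125

Wright's path rule: contributions from independent ancestry routes add.
A and B are related in two ways: half first cousins through their fathers (r = 1/16) and half-sibs through their shared mother (r = 1/4).
r = 1/16 + 1/4 = 0.3125.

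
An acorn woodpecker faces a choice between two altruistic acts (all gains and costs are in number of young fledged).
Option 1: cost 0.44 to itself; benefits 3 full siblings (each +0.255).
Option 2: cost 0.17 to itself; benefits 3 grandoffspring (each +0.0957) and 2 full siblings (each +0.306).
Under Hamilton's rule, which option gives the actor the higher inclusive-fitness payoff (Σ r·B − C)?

Option 2

Option 1: r to a full sibling = 0.5.
Option 1: Σ r·B − C = (3·0.5·0.255) − 0.44 = -0.0575.
Option 2: r to a grandoffspring = 0.25.
Option 2: r to a full sibling = 0.5.
Option 2: Σ r·B − C = (3·0.25·0.0957 + 2·0.5·0.306) − 0.17 = 0.207775.
Option 2 has the higher net inclusive-fitness payoff.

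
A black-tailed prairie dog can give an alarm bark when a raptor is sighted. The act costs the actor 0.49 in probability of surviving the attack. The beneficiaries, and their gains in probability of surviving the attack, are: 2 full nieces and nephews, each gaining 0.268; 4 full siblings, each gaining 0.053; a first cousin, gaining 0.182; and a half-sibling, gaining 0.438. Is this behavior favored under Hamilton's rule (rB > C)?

Hamilton's rule: the trait is favored when the sum of r·B over every recipient exceeds the actor's cost C.
r to a full niece or nephew = 1/4 (full aunt/uncle↔niece/nephew: two paths of length 3 through the shared grandparent pair: r = 2·(1/2)^3 = 1/4).
r to a full sibling = 0.5 (full sibs share both parents — two paths of length 2: r = 2·(1/2)^2 = 1/2).
r to a first cousin = 0.125 (first cousins share one grandparent pair — two paths of length 4: r = 2·(1/2)^4 = 1/8).
r to a half-sibling = 1/4 (half-sibs share one parent — one path of length 2: r = (1/2)^2 = 1/4).
Summing one r·B term per recipient: 2·0.25·0.268 + 4·0.5·0.053 + 1·0.125·0.182 + 1·0.25·0.438 = 0.37225.
0.37225 < 0.49: the indirect benefit is less than the cost.

No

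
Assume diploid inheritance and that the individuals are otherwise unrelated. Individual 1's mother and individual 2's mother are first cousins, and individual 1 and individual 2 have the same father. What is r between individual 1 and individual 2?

0.28125

Independent pedigree routes through distinct common ancestors add.
Individual 1 and individual 2 are related in two ways: second cousins through their mothers (r = 1/32) and half-sibs through their shared father (r = 1/4).
r = 1/32 + 1/4 = 0.28125.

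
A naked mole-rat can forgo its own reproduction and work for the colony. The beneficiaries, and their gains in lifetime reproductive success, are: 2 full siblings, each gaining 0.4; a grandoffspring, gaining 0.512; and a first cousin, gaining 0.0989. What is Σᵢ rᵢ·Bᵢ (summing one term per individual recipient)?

0.5403625

r to a full sibling = 0.5 (full sibs share both parents — two paths of length 2: r = 2·(1/2)^2 = 1/2).
r to a grandoffspring = 1/4 (two parent–offspring links: r = (1/2)^2 = 1/4).
r to a first cousin = 0.125 (first cousins share one grandparent pair — two paths of length 4: r = 2·(1/2)^4 = 1/8).
Summing one r·B term per recipient: 2·0.5·0.4 + 1·0.25·0.512 + 1·0.125·0.0989 = 0.5403625.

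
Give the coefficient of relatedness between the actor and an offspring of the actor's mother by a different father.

0.25

Each parent–offspring link contributes a factor of 1/2, and independent paths through distinct common ancestors add.
Half-sibs share one parent — one path of length 2: r = (1/2)^2 = 1/4.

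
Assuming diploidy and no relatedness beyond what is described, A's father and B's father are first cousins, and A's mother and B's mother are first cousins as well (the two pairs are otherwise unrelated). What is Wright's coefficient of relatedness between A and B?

Independent pedigree routes through distinct common ancestors add.
A and B are related in two ways: second cousins through their fathers (r = 1/32) and second cousins through their mothers (r = 1/32).
r = 1/32 + 1/32 = 0.0625.

0.0625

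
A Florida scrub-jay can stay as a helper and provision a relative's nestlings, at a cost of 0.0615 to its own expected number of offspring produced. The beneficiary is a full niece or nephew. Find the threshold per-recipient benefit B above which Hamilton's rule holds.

0.246

r to a full niece or nephew = 1/4 (full aunt/uncle↔niece/nephew: two paths of length 3 through the shared grandparent pair: r = 2·(1/2)^3 = 1/4).
Hamilton's rule with n recipients of equal r: n·r·B > C, so B > C/(n·r) = 0.0615/(1·0.25) = 0.246.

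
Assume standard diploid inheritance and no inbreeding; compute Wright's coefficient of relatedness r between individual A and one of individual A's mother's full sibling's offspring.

Each parent–offspring link contributes a factor of 1/2, and independent paths through distinct common ancestors add.
First cousins share one grandparent pair — two paths of length 4: r = 2·(1/2)^4 = 1/8.

0.125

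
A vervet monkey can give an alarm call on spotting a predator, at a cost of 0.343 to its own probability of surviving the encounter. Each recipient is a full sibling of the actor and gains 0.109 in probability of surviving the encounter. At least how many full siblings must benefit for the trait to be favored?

r to a full sibling = 0.5 (full sibs share both parents — two paths of length 2: r = 2·(1/2)^2 = 1/2).
Hamilton's rule: n·r·B > C  ⇒  n > C/(r·B) = 0.343/(0.5·0.109) = 6.294.
The smallest integer exceeding 6.294 is 7.

7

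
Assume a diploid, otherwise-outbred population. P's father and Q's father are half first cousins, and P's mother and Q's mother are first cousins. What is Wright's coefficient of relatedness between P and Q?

Independent pedigree routes through distinct common ancestors add.
P and Q are related in two ways: half second cousins through their fathers (r = 1/64) and second cousins through their mothers (r = 1/32).
r = 1/64 + 1/32 = 0.046875.

0.046875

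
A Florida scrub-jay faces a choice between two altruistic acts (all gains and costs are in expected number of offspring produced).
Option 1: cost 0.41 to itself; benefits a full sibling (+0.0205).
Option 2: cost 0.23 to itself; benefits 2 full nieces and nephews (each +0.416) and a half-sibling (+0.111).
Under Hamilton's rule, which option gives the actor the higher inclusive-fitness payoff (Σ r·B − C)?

Option 2

Option 1: r to a full sibling = 0.5.
Option 1: Σ r·B − C = (1·0.5·0.0205) − 0.41 = -0.39975.
Option 2: r to a full niece or nephew = 0.25.
Option 2: r to a half-sibling = 0.25.
Option 2: Σ r·B − C = (2·0.25·0.416 + 1·0.25·0.111) − 0.23 = 0.00575.
Option 2 has the higher net inclusive-fitness payoff.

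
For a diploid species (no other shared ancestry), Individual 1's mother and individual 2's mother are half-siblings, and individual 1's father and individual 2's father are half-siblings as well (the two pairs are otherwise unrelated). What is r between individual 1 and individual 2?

0.125

Wright's path rule: contributions from independent ancestry routes add.
Individual 1 and individual 2 are related in two ways: half first cousins through their mothers (r = 1/16) and half first cousins through their fathers (r = 1/16).
r = 1/16 + 1/16 = 0.125.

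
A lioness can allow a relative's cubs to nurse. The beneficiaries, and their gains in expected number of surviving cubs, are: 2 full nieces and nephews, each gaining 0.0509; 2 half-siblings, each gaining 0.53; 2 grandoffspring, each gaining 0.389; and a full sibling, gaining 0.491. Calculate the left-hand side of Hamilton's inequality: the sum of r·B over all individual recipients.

r to a full niece or nephew = 0.25 (full aunt/uncle↔niece/nephew: two paths of length 3 through the shared grandparent pair: r = 2·(1/2)^3 = 1/4).
r to a half-sibling = 1/4 (half-sibs share one parent — one path of length 2: r = (1/2)^2 = 1/4).
r to a grandoffspring = 0.25 (two parent–offspring links: r = (1/2)^2 = 1/4).
r to a full sibling = 1/2 (full sibs share both parents — two paths of length 2: r = 2·(1/2)^2 = 1/2).
Summing one r·B term per recipient: 2·0.25·0.0509 + 2·0.25·0.53 + 2·0.25·0.389 + 1·0.5·0.491 = 0.73045.

0.73045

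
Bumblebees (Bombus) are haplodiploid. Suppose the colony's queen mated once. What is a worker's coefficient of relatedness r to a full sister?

Haplodiploid full sisters inherit their father's entire haploid genome identically (contributing 1/2) and on average half of their mother's contribution (1/2 · 1/2 = 1/4); r = 1/2 + 1/4 = 3/4.

0.75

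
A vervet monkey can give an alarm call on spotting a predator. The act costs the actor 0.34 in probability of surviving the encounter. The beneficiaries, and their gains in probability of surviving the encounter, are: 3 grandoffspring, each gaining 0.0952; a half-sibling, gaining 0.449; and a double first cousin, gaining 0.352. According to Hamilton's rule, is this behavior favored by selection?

Hamilton's rule: the trait is favored when the sum of r·B over every recipient exceeds the actor's cost C.
r to a grandoffspring = 1/4 (two parent–offspring links: r = (1/2)^2 = 1/4).
r to a half-sibling = 1/4 (half-sibs share one parent — one path of length 2: r = (1/2)^2 = 1/4).
r to a double first cousin = 0.25 (double first cousins share both grandparent pairs — four paths of length 4: r = 4·(1/2)^4 = 1/4).
Summing one r·B term per recipient: 3·0.25·0.0952 + 1·0.25·0.449 + 1·0.25·0.352 = 0.27165.
0.27165 < 0.34: the indirect benefit is less than the cost.

No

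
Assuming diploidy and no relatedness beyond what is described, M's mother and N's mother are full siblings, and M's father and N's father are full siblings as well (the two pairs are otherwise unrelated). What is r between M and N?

0.25

Relatedness sums over independent paths through distinct common ancestors.
M and N are related in two ways: first cousins through their mothers (r = 1/8) and first cousins through their fathers (r = 1/8) — i.e. double first cousins.
r = 1/8 + 1/8 = 0.25.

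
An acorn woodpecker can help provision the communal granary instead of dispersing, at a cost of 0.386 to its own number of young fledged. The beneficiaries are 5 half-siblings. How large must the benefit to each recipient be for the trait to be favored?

0.3088

r to a half-sibling = 1/4 (half-sibs share one parent — one path of length 2: r = (1/2)^2 = 1/4).
Hamilton's rule with n recipients of equal r: n·r·B > C, so B > C/(n·r) = 0.386/(5·0.25) = 0.3088.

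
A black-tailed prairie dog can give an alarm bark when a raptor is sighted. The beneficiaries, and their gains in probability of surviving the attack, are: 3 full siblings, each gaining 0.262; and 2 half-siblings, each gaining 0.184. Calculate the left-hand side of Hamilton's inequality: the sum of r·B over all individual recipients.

0.485

r to a full sibling = 0.5 (full sibs share both parents — two paths of length 2: r = 2·(1/2)^2 = 1/2).
r to a half-sibling = 0.25 (half-sibs share one parent — one path of length 2: r = (1/2)^2 = 1/4).
Summing one r·B term per recipient: 3·0.5·0.262 + 2·0.25·0.184 = 0.485.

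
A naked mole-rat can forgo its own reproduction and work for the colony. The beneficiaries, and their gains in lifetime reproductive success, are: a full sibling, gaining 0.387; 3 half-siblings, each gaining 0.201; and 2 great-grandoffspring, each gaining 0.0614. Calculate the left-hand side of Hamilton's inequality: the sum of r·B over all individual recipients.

0.3596

r to a full sibling = 1/2 (full sibs share both parents — two paths of length 2: r = 2·(1/2)^2 = 1/2).
r to a half-sibling = 1/4 (half-sibs share one parent — one path of length 2: r = (1/2)^2 = 1/4).
r to a great-grandoffspring = 0.125 (three parent–offspring links: r = (1/2)^3 = 1/8).
Summing one r·B term per recipient: 1·0.5·0.387 + 3·0.25·0.201 + 2·0.125·0.0614 = 0.3596.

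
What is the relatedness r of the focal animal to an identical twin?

Monozygotic twins share every allele identical by descent: r = 1.

1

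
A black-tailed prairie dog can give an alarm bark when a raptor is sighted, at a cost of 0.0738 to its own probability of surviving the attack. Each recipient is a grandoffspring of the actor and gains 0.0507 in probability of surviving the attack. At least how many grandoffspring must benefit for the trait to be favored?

r to a grandoffspring = 0.25 (two parent–offspring links: r = (1/2)^2 = 1/4).
Hamilton's rule: n·r·B > C  ⇒  n > C/(r·B) = 0.0738/(0.25·0.0507) = 5.822.
The smallest integer exceeding 5.822 is 6.

6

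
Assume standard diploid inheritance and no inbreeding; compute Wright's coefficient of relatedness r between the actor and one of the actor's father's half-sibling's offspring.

0.0625

Each parent–offspring link contributes a factor of 1/2, and independent paths through distinct common ancestors add.
Half first cousins share one grandparent — one path of length 4: r = (1/2)^4 = 1/16.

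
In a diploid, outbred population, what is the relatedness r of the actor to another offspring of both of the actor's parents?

0.5

Each parent–offspring link contributes a factor of 1/2, and independent paths through distinct common ancestors add.
Full sibs share both parents — two paths of length 2: r = 2·(1/2)^2 = 1/2.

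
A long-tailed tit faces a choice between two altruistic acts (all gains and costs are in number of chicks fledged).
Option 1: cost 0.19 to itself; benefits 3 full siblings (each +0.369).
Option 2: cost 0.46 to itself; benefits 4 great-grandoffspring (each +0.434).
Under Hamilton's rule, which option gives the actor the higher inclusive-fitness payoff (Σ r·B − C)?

Option 1

Option 1: r to a full sibling = 0.5.
Option 1: Σ r·B − C = (3·0.5·0.369) − 0.19 = 0.3635.
Option 2: r to a great-grandoffspring = 0.125.
Option 2: Σ r·B − C = (4·0.125·0.434) − 0.46 = -0.243.
Option 1 has the higher net inclusive-fitness payoff.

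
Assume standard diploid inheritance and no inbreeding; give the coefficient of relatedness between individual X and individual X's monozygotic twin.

Each parent–offspring link contributes a factor of 1/2, and independent paths through distinct common ancestors add.
Monozygotic twins share every allele identical by descent: r = 1.

1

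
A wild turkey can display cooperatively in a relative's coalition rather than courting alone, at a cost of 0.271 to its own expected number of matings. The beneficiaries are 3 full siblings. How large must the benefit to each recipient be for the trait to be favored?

0.1807

r to a full sibling = 0.5 (full sibs share both parents — two paths of length 2: r = 2·(1/2)^2 = 1/2).
Hamilton's rule with n recipients of equal r: n·r·B > C, so B > C/(n·r) = 0.271/(3·0.5) = 0.1807.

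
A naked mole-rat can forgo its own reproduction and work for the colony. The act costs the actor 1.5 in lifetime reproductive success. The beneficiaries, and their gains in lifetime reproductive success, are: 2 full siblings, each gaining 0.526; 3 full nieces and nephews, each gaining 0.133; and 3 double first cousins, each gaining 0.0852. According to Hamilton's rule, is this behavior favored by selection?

Hamilton's rule: the trait is favored when the sum of r·B over every recipient exceeds the actor's cost C.
r to a full sibling = 0.5 (full sibs share both parents — two paths of length 2: r = 2·(1/2)^2 = 1/2).
r to a full niece or nephew = 1/4 (full aunt/uncle↔niece/nephew: two paths of length 3 through the shared grandparent pair: r = 2·(1/2)^3 = 1/4).
r to a double first cousin = 0.25 (double first cousins share both grandparent pairs — four paths of length 4: r = 4·(1/2)^4 = 1/4).
Summing one r·B term per recipient: 2·0.5·0.526 + 3·0.25·0.133 + 3·0.25·0.0852 = 0.68965.
0.68965 < 1.5: the indirect benefit is less than the cost.

No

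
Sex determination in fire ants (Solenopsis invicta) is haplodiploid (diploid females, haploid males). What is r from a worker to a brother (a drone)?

Her haploid brother carries none of their father's genes and a random half of their mother's genome; that half matches the maternal half of her own genome with probability 1/2: r = 1/2 · 1/2 = 1/4.

0.25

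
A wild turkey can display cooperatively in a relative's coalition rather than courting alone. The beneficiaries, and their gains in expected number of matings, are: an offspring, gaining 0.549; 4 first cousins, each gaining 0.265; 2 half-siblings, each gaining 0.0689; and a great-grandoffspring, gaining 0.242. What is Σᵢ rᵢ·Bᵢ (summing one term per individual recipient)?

0.4717

r to an offspring = 1/2 (one parent–offspring link: r = (1/2)^1 = 1/2).
r to a first cousin = 0.125 (first cousins share one grandparent pair — two paths of length 4: r = 2·(1/2)^4 = 1/8).
r to a half-sibling = 0.25 (half-sibs share one parent — one path of length 2: r = (1/2)^2 = 1/4).
r to a great-grandoffspring = 0.125 (three parent–offspring links: r = (1/2)^3 = 1/8).
Summing one r·B term per recipient: 1·0.5·0.549 + 4·0.125·0.265 + 2·0.25·0.0689 + 1·0.125·0.242 = 0.4717.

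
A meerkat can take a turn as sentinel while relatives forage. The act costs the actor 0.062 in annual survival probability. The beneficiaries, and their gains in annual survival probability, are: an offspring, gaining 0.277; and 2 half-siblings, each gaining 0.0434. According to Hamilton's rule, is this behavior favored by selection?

Hamilton's rule: the trait is favored when the sum of r·B over every recipient exceeds the actor's cost C.
r to an offspring = 1/2 (one parent–offspring link: r = (1/2)^1 = 1/2).
r to a half-sibling = 0.25 (half-sibs share one parent — one path of length 2: r = (1/2)^2 = 1/4).
Summing one r·B term per recipient: 1·0.5·0.277 + 2·0.25·0.0434 = 0.1602.
0.1602 > 0.062: the indirect benefit exceeds the cost.

Yes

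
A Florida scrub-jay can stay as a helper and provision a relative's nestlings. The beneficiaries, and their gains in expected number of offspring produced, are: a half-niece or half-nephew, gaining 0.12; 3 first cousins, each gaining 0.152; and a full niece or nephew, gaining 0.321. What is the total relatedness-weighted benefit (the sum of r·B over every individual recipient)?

r to a half-niece or half-nephew = 1/8 (half-aunt/uncle↔niece/nephew: one path of length 3: r = (1/2)^3 = 1/8).
r to a first cousin = 0.125 (first cousins share one grandparent pair — two paths of length 4: r = 2·(1/2)^4 = 1/8).
r to a full niece or nephew = 0.25 (full aunt/uncle↔niece/nephew: two paths of length 3 through the shared grandparent pair: r = 2·(1/2)^3 = 1/4).
Summing one r·B term per recipient: 1·0.125·0.12 + 3·0.125·0.152 + 1·0.25·0.321 = 0.15225.

0.15225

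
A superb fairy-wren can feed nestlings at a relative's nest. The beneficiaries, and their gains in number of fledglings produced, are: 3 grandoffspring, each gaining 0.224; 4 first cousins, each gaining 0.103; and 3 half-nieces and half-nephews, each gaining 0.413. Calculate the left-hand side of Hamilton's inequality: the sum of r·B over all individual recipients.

0.374375

r to a grandoffspring = 0.25 (two parent–offspring links: r = (1/2)^2 = 1/4).
r to a first cousin = 0.125 (first cousins share one grandparent pair — two paths of length 4: r = 2·(1/2)^4 = 1/8).
r to a half-niece or half-nephew = 0.125 (half-aunt/uncle↔niece/nephew: one path of length 3: r = (1/2)^3 = 1/8).
Summing one r·B term per recipient: 3·0.25·0.224 + 4·0.125·0.103 + 3·0.125·0.413 = 0.374375.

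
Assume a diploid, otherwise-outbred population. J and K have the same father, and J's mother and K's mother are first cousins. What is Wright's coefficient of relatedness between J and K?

With two independent routes of shared ancestry, r is the sum of the two contributions.
J and K are related in two ways: half-sibs through their shared father (r = 1/4) and second cousins through their mothers (r = 1/32).
r = 1/4 + 1/32 = 0.28125.

0.28125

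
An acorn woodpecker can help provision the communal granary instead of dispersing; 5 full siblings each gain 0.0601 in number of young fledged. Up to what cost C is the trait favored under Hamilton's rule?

0.15025

r to a full sibling = 0.5 (full sibs share both parents — two paths of length 2: r = 2·(1/2)^2 = 1/2).
Hamilton's rule: n·r·B > C, so the trait is favored while C < n·r·B = 5·0.5·0.0601 = 0.15025.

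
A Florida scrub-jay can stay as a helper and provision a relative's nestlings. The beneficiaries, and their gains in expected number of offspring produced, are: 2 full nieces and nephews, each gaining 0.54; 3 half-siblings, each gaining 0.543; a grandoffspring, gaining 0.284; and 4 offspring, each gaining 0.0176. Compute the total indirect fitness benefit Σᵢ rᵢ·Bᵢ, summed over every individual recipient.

0.78345

r to a full niece or nephew = 1/4 (full aunt/uncle↔niece/nephew: two paths of length 3 through the shared grandparent pair: r = 2·(1/2)^3 = 1/4).
r to a half-sibling = 1/4 (half-sibs share one parent — one path of length 2: r = (1/2)^2 = 1/4).
r to a grandoffspring = 1/4 (two parent–offspring links: r = (1/2)^2 = 1/4).
r to an offspring = 1/2 (one parent–offspring link: r = (1/2)^1 = 1/2).
Summing one r·B term per recipient: 2·0.25·0.54 + 3·0.25·0.543 + 1·0.25·0.284 + 4·0.5·0.0176 = 0.78345.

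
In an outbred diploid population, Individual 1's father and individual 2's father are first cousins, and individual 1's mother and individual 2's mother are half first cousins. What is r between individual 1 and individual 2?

0.046875

Wright's path rule: contributions from independent ancestry routes add.
Individual 1 and individual 2 are related in two ways: second cousins through their fathers (r = 1/32) and half second cousins through their mothers (r = 1/64).
r = 1/32 + 1/64 = 0.046875.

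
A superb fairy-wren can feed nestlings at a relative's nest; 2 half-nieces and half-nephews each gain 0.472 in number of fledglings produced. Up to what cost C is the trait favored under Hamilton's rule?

0.118

r to a half-niece or half-nephew = 0.125 (half-aunt/uncle↔niece/nephew: one path of length 3: r = (1/2)^3 = 1/8).
Hamilton's rule: n·r·B > C, so the trait is favored while C < n·r·B = 2·0.125·0.472 = 0.118.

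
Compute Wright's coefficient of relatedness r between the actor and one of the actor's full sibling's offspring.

0.25

Each parent–offspring link contributes a factor of 1/2, and independent paths through distinct common ancestors add.
Full aunt/uncle↔niece/nephew: two paths of length 3 through the shared grandparent pair: r = 2·(1/2)^3 = 1/4.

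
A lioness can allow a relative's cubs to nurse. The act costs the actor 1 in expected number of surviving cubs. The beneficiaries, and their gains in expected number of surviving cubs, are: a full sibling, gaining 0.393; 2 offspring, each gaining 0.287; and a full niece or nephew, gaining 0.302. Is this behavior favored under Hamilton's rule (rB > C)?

Hamilton's rule: the trait is favored when the sum of r·B over every recipient exceeds the actor's cost C.
r to a full sibling = 0.5 (full sibs share both parents — two paths of length 2: r = 2·(1/2)^2 = 1/2).
r to an offspring = 1/2 (one parent–offspring link: r = (1/2)^1 = 1/2).
r to a full niece or nephew = 0.25 (full aunt/uncle↔niece/nephew: two paths of length 3 through the shared grandparent pair: r = 2·(1/2)^3 = 1/4).
Summing one r·B term per recipient: 1·0.5·0.393 + 2·0.5·0.287 + 1·0.25·0.302 = 0.559.
0.559 < 1: the indirect benefit is less than the cost.

No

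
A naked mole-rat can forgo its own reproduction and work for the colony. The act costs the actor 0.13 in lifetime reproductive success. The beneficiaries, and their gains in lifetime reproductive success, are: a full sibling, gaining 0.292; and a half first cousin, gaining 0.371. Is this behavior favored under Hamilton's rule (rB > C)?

Yes

Hamilton's rule: the trait is favored when the sum of r·B over every recipient exceeds the actor's cost C.
r to a full sibling = 0.5 (full sibs share both parents — two paths of length 2: r = 2·(1/2)^2 = 1/2).
r to a half first cousin = 0.0625 (half first cousins share one grandparent — one path of length 4: r = (1/2)^4 = 1/16).
Summing one r·B term per recipient: 1·0.5·0.292 + 1·0.0625·0.371 = 0.1691875.
0.1691875 > 0.13: the indirect benefit exceeds the cost.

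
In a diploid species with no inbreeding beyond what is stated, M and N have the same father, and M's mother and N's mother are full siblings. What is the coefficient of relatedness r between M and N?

0.375

With two independent routes of shared ancestry, r is the sum of the two contributions.
M and N are related in two ways: half-sibs through their shared father (r = 1/4) and first cousins through their mothers (r = 1/8).
r = 1/4 + 1/8 = 3/8 = 0.375.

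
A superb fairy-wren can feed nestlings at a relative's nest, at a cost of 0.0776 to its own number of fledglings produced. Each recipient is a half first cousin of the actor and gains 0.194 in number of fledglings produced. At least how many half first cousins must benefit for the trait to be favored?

r to a half first cousin = 1/16 (half first cousins share one grandparent — one path of length 4: r = (1/2)^4 = 1/16).
Hamilton's rule: n·r·B > C  ⇒  n > C/(r·B) = 0.0776/(0.0625·0.194) = 6.4.
The smallest integer exceeding 6.4 is 7.

7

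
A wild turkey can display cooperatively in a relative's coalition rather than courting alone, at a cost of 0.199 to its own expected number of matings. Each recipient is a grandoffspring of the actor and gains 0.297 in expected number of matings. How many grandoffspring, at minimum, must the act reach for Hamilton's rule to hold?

r to a grandoffspring = 0.25 (two parent–offspring links: r = (1/2)^2 = 1/4).
Hamilton's rule: n·r·B > C  ⇒  n > C/(r·B) = 0.199/(0.25·0.297) = 2.68.
The smallest integer exceeding 2.68 is 3.

3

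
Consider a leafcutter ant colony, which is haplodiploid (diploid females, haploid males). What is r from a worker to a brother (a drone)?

0.25

Her haploid brother carries none of their father's genes and a random half of their mother's genome; that half matches the maternal half of her own genome with probability 1/2: r = 1/2 · 1/2 = 1/4.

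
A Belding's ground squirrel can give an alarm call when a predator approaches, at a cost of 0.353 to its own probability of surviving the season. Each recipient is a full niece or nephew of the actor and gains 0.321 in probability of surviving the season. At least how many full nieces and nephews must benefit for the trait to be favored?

5

r to a full niece or nephew = 0.25 (full aunt/uncle↔niece/nephew: two paths of length 3 through the shared grandparent pair: r = 2·(1/2)^3 = 1/4).
Hamilton's rule: n·r·B > C  ⇒  n > C/(r·B) = 0.353/(0.25·0.321) = 4.399.
The smallest integer exceeding 4.399 is 5.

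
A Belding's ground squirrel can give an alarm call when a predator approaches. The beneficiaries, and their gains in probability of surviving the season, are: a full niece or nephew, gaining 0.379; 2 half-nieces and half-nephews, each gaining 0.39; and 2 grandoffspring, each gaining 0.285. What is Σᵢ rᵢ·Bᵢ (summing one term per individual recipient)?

r to a full niece or nephew = 0.25 (full aunt/uncle↔niece/nephew: two paths of length 3 through the shared grandparent pair: r = 2·(1/2)^3 = 1/4).
r to a half-niece or half-nephew = 0.125 (half-aunt/uncle↔niece/nephew: one path of length 3: r = (1/2)^3 = 1/8).
r to a grandoffspring = 1/4 (two parent–offspring links: r = (1/2)^2 = 1/4).
Summing one r·B term per recipient: 1·0.25·0.379 + 2·0.125·0.39 + 2·0.25·0.285 = 0.33475.

0.33475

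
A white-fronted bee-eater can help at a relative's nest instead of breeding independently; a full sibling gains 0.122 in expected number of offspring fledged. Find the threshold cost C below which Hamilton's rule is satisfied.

0.061

r to a full sibling = 0.5 (full sibs share both parents — two paths of length 2: r = 2·(1/2)^2 = 1/2).
Hamilton's rule: n·r·B > C, so the trait is favored while C < n·r·B = 1·0.5·0.122 = 0.061.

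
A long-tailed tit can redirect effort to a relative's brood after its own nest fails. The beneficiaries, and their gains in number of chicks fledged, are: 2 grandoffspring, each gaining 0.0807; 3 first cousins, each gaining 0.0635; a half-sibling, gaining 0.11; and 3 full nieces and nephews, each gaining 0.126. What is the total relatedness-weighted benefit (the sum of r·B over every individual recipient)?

r to a grandoffspring = 0.25 (two parent–offspring links: r = (1/2)^2 = 1/4).
r to a first cousin = 1/8 (first cousins share one grandparent pair — two paths of length 4: r = 2·(1/2)^4 = 1/8).
r to a half-sibling = 0.25 (half-sibs share one parent — one path of length 2: r = (1/2)^2 = 1/4).
r to a full niece or nephew = 0.25 (full aunt/uncle↔niece/nephew: two paths of length 3 through the shared grandparent pair: r = 2·(1/2)^3 = 1/4).
Summing one r·B term per recipient: 2·0.25·0.0807 + 3·0.125·0.0635 + 1·0.25·0.11 + 3·0.25·0.126 = 0.1861625.

0.1861625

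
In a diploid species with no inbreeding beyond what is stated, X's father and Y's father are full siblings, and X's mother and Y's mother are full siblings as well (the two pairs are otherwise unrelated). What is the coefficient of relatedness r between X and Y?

Independent pedigree routes through distinct common ancestors add.
X and Y are related in two ways: first cousins through their fathers (r = 1/8) and first cousins through their mothers (r = 1/8) — i.e. double first cousins.
r = 1/8 + 1/8 = 0.25.

0.25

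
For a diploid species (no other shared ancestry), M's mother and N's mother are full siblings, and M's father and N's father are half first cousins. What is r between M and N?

0.140625

With two independent routes of shared ancestry, r is the sum of the two contributions.
M and N are related in two ways: first cousins through their mothers (r = 1/8) and half second cousins through their fathers (r = 1/64).
r = 1/8 + 1/64 = 0.140625.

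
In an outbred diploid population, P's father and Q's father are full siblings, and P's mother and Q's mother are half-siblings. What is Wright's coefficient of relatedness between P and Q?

Wright's path rule: contributions from independent ancestry routes add.
P and Q are related in two ways: first cousins through their fathers (r = 1/8) and half first cousins through their mothers (r = 1/16).
r = 1/8 + 1/16 = 3/16 = 0.1875.

0.1875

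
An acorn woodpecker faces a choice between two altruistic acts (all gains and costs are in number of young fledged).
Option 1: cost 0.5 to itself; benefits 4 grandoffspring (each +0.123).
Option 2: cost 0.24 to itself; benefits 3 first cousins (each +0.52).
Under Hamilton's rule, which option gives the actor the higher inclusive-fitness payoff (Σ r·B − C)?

Option 2

Option 1: r to a grandoffspring = 0.25.
Option 1: Σ r·B − C = (4·0.25·0.123) − 0.5 = -0.377.
Option 2: r to a first cousin = 0.125.
Option 2: Σ r·B − C = (3·0.125·0.52) − 0.24 = -0.045.
Option 2 has the higher net inclusive-fitness payoff.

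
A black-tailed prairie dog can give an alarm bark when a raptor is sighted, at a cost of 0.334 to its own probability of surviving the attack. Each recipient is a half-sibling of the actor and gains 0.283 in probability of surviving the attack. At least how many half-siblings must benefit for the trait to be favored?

r to a half-sibling = 0.25 (half-sibs share one parent — one path of length 2: r = (1/2)^2 = 1/4).
Hamilton's rule: n·r·B > C  ⇒  n > C/(r·B) = 0.334/(0.25·0.283) = 4.721.
The smallest integer exceeding 4.721 is 5.

5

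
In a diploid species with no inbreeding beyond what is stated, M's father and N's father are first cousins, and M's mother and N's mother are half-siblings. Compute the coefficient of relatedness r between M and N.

Relatedness sums over independent paths through distinct common ancestors.
M and N are related in two ways: second cousins through their fathers (r = 1/32) and half first cousins through their mothers (r = 1/16).
r = 1/32 + 1/16 = 0.09375.

0.09375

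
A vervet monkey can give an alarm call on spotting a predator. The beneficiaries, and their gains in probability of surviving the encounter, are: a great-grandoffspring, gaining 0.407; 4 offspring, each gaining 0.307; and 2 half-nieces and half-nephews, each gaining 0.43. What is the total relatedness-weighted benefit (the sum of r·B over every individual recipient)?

0.772375

r to a great-grandoffspring = 1/8 (three parent–offspring links: r = (1/2)^3 = 1/8).
r to an offspring = 1/2 (one parent–offspring link: r = (1/2)^1 = 1/2).
r to a half-niece or half-nephew = 0.125 (half-aunt/uncle↔niece/nephew: one path of length 3: r = (1/2)^3 = 1/8).
Summing one r·B term per recipient: 1·0.125·0.407 + 4·0.5·0.307 + 2·0.125·0.43 = 0.772375.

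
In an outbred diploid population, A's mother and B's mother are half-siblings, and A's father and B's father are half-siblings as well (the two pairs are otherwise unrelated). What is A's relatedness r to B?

0.125

Independent pedigree routes through distinct common ancestors add.
A and B are related in two ways: half first cousins through their mothers (r = 1/16) and half first cousins through their fathers (r = 1/16).
r = 1/16 + 1/16 = 0.125.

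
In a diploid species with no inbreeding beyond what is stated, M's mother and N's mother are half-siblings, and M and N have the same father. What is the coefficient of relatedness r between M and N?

Wright's path rule: contributions from independent ancestry routes add.
M and N are related in two ways: half first cousins through their mothers (r = 1/16) and half-sibs through their shared father (r = 1/4).
r = 1/16 + 1/4 = 0.3125.

0.3125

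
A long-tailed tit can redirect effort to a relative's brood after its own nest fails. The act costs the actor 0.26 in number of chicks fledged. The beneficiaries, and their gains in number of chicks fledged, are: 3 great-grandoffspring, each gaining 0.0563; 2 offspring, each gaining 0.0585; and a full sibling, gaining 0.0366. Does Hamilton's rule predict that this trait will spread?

Hamilton's rule: the trait is favored when the sum of r·B over every recipient exceeds the actor's cost C.
r to a great-grandoffspring = 1/8 (three parent–offspring links: r = (1/2)^3 = 1/8).
r to an offspring = 0.5 (one parent–offspring link: r = (1/2)^1 = 1/2).
r to a full sibling = 1/2 (full sibs share both parents — two paths of length 2: r = 2·(1/2)^2 = 1/2).
Summing one r·B term per recipient: 3·0.125·0.0563 + 2·0.5·0.0585 + 1·0.5·0.0366 = 0.0979125.
0.0979125 < 0.26: the indirect benefit is less than the cost.

No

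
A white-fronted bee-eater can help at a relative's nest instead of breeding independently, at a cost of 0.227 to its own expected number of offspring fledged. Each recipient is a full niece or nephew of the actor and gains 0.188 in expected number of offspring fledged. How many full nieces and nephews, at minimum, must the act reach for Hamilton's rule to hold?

r to a full niece or nephew = 1/4 (full aunt/uncle↔niece/nephew: two paths of length 3 through the shared grandparent pair: r = 2·(1/2)^3 = 1/4).
Hamilton's rule: n·r·B > C  ⇒  n > C/(r·B) = 0.227/(0.25·0.188) = 4.83.
The smallest integer exceeding 4.83 is 5.

5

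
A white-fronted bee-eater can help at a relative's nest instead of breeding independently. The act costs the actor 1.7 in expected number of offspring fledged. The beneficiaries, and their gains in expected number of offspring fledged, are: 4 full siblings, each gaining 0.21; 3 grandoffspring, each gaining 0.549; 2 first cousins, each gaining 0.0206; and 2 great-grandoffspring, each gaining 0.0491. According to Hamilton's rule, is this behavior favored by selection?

Hamilton's rule: the trait is favored when the sum of r·B over every recipient exceeds the actor's cost C.
r to a full sibling = 1/2 (full sibs share both parents — two paths of length 2: r = 2·(1/2)^2 = 1/2).
r to a grandoffspring = 0.25 (two parent–offspring links: r = (1/2)^2 = 1/4).
r to a first cousin = 0.125 (first cousins share one grandparent pair — two paths of length 4: r = 2·(1/2)^4 = 1/8).
r to a great-grandoffspring = 1/8 (three parent–offspring links: r = (1/2)^3 = 1/8).
Summing one r·B term per recipient: 4·0.5·0.21 + 3·0.25·0.549 + 2·0.125·0.0206 + 2·0.125·0.0491 = 0.849175.
0.849175 < 1.7: the indirect benefit is less than the cost.

No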